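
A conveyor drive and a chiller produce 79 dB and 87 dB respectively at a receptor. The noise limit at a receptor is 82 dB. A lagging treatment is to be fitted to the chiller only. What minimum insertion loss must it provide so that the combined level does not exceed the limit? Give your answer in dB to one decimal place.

Everything except the chiller sums to 10^(79/10) = 7.943e+07 in linear terms, 79.00 dB.
The limit corresponds to 10^(82/10) = 1.585e+08; subtracting the fixed part leaves 7.906e+07 for the chiller, i.e. 78.98 dB.
So the chiller must be reduced from 87 to 78.98 dB: IL = 8.02 dB.

8.0 dB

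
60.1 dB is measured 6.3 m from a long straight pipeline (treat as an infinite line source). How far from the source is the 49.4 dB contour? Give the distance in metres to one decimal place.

74.0 m

The 10.7 dB drop corresponds to a distance ratio of 10^(10.7/10) for a line source.
r₂ = 6.3·10^((60.1−49.4)/10) = 6.3·10^(10.7/10) = 74.02 m.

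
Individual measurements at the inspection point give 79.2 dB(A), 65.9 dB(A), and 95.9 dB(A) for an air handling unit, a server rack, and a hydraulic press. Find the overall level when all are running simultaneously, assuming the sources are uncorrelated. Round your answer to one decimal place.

For uncorrelated sources the intensities add, so convert each level to linear form, sum, and take 10·log₁₀ of the total.
Σ 10^(L/10) = 10^(79.2/10) + 10^(65.9/10) + 10^(95.9/10) = 3.978e+09.
L_total = 10·log₁₀(3.978e+09) = 96.00 dB(A).

96.0 dB(A)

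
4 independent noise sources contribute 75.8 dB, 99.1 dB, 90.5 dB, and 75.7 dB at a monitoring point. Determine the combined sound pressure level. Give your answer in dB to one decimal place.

99.7 dB

Incoherent sources combine by intensity addition: L_total = 10·log₁₀(Σ 10^(L_i/10)).
Σ 10^(L/10) = 10^(75.8/10) + 10^(99.1/10) + 10^(90.5/10) + 10^(75.7/10) = 9.325e+09.
L_total = 10·log₁₀(9.325e+09) = 99.70 dB.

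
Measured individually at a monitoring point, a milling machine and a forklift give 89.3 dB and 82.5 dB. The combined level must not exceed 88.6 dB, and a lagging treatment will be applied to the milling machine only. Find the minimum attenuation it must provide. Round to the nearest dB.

Fixed contribution from the other source: Σ 10^(L/10) = 10^(82.5/10) = 1.778e+08 (82.50 dB).
To meet 88.6 dB overall, the treated milling machine may contribute at most 10^(88.6/10) − 1.778e+08 = 5.466e+08, i.e. 87.38 dB.
Required insertion loss = 89.3 − 87.38 = 1.92 dB.

2 dB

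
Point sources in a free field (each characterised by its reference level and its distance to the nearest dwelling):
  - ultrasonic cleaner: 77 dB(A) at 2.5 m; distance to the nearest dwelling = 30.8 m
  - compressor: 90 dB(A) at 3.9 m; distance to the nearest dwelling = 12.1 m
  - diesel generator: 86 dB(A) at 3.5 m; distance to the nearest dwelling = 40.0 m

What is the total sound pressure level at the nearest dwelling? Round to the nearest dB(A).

First find each source's level at the receiver (point-source: −20·log₁₀(r/r_ref)), then combine on an intensity basis.
ultrasonic cleaner: 77 − 20·log₁₀(30.8/2.5) = 77 − 21.81 = 55.19 dB(A).
compressor: 90 − 20·log₁₀(12.1/3.9) = 90 − 9.83 = 80.17 dB(A).
diesel generator: 86 − 20·log₁₀(40.0/3.5) = 86 − 21.16 = 64.84 dB(A).
Σ 10^(L/10) = 1.073e+08 → L_total = 10·log₁₀(1.073e+08) = 80.30 dB(A).

80 dB(A)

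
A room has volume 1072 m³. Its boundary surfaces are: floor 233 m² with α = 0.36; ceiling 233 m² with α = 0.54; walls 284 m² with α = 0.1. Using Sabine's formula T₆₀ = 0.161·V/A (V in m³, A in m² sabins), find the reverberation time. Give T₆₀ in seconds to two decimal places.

Summing Sᵢαᵢ: 233·0.36 + 233·0.54 + 284·0.1 = 238.10 m².
T₆₀ = 0.161·V/A = 0.161·1072/238.10 = 0.725 s.

0.72 s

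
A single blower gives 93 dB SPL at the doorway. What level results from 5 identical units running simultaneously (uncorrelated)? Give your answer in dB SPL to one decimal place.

L_total = L₁ + 10·log₁₀ N for N identical incoherent sources.
L_total = 93 + 10·log₁₀(5) = 93 + 6.990 = 99.99 dB SPL.

100.0 dB SPL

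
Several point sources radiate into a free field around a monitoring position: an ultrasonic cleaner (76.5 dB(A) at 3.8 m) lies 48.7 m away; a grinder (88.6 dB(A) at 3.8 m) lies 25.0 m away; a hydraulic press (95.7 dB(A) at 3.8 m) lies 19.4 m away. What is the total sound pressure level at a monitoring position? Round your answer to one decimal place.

First find each source's level at the receiver (point-source: −20·log₁₀(r/r_ref)), then combine on an intensity basis.
ultrasonic cleaner: 76.5 − 20·log₁₀(48.7/3.8) = 76.5 − 22.15 = 54.35 dB(A).
grinder: 88.6 − 20·log₁₀(25.0/3.8) = 88.6 − 16.36 = 72.24 dB(A).
hydraulic press: 95.7 − 20·log₁₀(19.4/3.8) = 95.7 − 14.16 = 81.54 dB(A).
Σ 10^(L/10) = 1.596e+08 → L_total = 10·log₁₀(1.596e+08) = 82.03 dB(A).

82.0 dB(A)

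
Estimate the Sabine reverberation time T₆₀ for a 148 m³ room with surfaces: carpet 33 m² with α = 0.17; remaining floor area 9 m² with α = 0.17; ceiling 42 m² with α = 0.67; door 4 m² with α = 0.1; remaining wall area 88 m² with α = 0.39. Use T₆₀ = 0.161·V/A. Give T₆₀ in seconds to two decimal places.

0.34 s

A = Σ Sᵢαᵢ = 33·0.17 + 9·0.17 + 42·0.67 + 4·0.1 + 88·0.39 = 70.00 m².
T₆₀ = 0.161 × 148 / 70.00 = 0.340 s.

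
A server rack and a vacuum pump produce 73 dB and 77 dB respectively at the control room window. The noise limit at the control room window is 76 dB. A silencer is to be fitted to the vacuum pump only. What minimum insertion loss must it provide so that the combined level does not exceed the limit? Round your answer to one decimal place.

Everything except the vacuum pump sums to 10^(73/10) = 1.995e+07 in linear terms, 73.00 dB.
The limit corresponds to 10^(76/10) = 3.981e+07; subtracting the fixed part leaves 1.986e+07 for the vacuum pump, i.e. 72.98 dB.
Required insertion loss = 77 − 72.98 = 4.02 dB.

4.0 dB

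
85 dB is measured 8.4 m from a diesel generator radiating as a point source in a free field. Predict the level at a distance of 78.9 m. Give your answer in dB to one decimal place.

Spherical spreading from a point source gives a 20·log₁₀(r₂/r₁) drop.
L₂ = 85 − 20·log₁₀(78.9/8.4) = 85 − 19.456 = 65.54 dB.

65.5 dB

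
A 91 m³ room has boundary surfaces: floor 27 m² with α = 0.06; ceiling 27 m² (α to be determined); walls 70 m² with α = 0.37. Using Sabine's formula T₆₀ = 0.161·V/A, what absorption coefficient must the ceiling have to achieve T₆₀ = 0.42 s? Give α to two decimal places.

Required total absorption A = 0.161·91/0.42 = 34.88 m².
Absorption from the other surfaces = 27·0.06 + 70·0.37 = 27.52 m², so the ceiling must supply 7.36 m² over 27 m².
α = 7.36/27 = 0.273.

0.27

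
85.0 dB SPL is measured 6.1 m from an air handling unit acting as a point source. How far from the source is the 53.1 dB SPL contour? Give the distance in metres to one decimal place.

Point-source spreading drops the level by 20·log₁₀(r₂/r₁); inverting, r₂/r₁ = 10^(ΔL/20).
r₂ = 6.1·10^((85.0−53.1)/20) = 6.1·10^(31.9/20) = 240.07 m.

240.1 m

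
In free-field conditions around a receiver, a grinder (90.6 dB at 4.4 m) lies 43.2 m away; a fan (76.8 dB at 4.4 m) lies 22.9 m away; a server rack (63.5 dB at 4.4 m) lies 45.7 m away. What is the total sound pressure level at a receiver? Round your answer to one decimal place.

Apply inverse-square spreading to bring every level to the receiver, then sum 10^(L/10).
grinder: 90.6 − 20·log₁₀(43.2/4.4) = 90.6 − 19.84 = 70.76 dB.
fan: 76.8 − 20·log₁₀(22.9/4.4) = 76.8 − 14.33 = 62.47 dB.
server rack: 63.5 − 20·log₁₀(45.7/4.4) = 63.5 − 20.33 = 43.17 dB.
Σ 10^(L/10) = 1.370e+07 → L_total = 10·log₁₀(1.370e+07) = 71.37 dB.

71.4 dB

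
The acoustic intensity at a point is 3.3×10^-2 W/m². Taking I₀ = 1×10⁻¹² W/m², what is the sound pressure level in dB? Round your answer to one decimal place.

I/I₀ = 3.3×10^-2/10⁻¹² = 3.3×10^10, and L = 10·log₁₀(I/I₀).
L = 10·(0.5185 + 10) = 105.19 dB.

105.2 dB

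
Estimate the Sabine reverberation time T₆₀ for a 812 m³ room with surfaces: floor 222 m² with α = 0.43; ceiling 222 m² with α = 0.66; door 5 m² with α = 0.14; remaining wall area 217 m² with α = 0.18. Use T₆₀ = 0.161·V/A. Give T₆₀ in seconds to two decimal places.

0.46 s

Total absorption A = 222·0.43 + 222·0.66 + 5·0.14 + 217·0.18 = 281.74 m² sabins.
T₆₀ = 0.161·V/A = 0.161·812/281.74 = 0.464 s.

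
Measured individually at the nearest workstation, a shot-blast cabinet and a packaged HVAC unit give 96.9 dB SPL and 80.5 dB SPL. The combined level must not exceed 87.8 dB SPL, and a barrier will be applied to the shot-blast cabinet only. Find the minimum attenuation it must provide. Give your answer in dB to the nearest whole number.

Everything except the shot-blast cabinet sums to 10^(80.5/10) = 1.122e+08 in linear terms, 80.50 dB SPL.
The limit corresponds to 10^(87.8/10) = 6.026e+08; subtracting the fixed part leaves 4.904e+08 for the shot-blast cabinet, i.e. 86.91 dB SPL.
Required insertion loss = 96.9 − 86.91 = 9.99 dB.

10 dB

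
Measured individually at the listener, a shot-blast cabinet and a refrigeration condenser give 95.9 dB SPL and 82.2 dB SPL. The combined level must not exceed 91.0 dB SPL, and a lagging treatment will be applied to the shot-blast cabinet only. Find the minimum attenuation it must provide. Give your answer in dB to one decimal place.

Fixed contribution from the other source: Σ 10^(L/10) = 10^(82.2/10) = 1.660e+08 (82.20 dB SPL).
The limit corresponds to 10^(91.0/10) = 1.259e+09; subtracting the fixed part leaves 1.093e+09 for the shot-blast cabinet, i.e. 90.39 dB SPL.
Required insertion loss = 95.9 − 90.39 = 5.51 dB.

5.5 dB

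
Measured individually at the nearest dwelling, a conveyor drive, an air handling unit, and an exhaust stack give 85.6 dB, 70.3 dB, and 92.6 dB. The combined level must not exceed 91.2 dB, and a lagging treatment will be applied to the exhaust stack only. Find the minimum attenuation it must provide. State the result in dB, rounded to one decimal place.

2.8 dB

The untreated sources together contribute 10^(85.6/10) + 10^(70.3/10) = 3.738e+08, i.e. 85.73 dB.
To meet 91.2 dB overall, the treated exhaust stack may contribute at most 10^(91.2/10) − 3.738e+08 = 9.445e+08, i.e. 89.75 dB.
Required insertion loss = 92.6 − 89.75 = 2.85 dB.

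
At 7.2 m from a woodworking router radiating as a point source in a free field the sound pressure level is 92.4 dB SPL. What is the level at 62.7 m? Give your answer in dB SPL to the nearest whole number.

Point-source attenuation: ΔL = 20·log₁₀(r₂/r₁) = 20·log₁₀(62.7/7.2) = 18.799 dB.
L₂ = 92.4 − 20·log₁₀(62.7/7.2) = 92.4 − 18.799 = 73.60 dB SPL.

74 dB SPL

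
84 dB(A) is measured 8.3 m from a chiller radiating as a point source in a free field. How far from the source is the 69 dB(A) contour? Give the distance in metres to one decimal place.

The 15.0 dB drop corresponds to a distance ratio of 10^(15.0/20) for a point source.
r₂ = 8.3·10^((84−69)/20) = 8.3·10^(15.0/20) = 46.67 m.

46.7 m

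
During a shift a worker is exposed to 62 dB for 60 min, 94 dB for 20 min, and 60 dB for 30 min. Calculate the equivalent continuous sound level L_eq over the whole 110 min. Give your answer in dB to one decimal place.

86.6 dB

L_eq = 10·log₁₀[(1/T)·Σ tᵢ·10^(Lᵢ/10)] with T = 110 min.
Σ tᵢ·10^(Lᵢ/10) = 60·10^(62/10) + 20·10^(94/10) + 30·10^(60/10) = 5.036e+10.
L_eq = 10·log₁₀(5.036e+10/110) = 86.61 dB.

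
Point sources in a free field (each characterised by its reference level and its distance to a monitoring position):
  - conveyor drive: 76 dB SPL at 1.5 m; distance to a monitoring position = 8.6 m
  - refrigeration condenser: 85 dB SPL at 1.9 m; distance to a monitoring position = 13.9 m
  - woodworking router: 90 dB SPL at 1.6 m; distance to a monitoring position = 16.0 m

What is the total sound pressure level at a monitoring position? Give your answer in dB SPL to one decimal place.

72.3 dB SPL

Propagate each source to the receiver with L = L_ref − 20·log₁₀(r/r_ref), then add intensities.
conveyor drive: 76 − 20·log₁₀(8.6/1.5) = 76 − 15.17 = 60.83 dB SPL.
refrigeration condenser: 85 − 20·log₁₀(13.9/1.9) = 85 − 17.29 = 67.71 dB SPL.
woodworking router: 90 − 20·log₁₀(16.0/1.6) = 90 − 20.00 = 70.00 dB SPL.
Σ 10^(L/10) = 1.712e+07 → L_total = 10·log₁₀(1.712e+07) = 72.33 dB SPL.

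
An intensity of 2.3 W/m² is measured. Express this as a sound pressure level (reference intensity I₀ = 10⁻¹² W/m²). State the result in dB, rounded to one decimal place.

123.6 dB

I/I₀ = 2.3/10⁻¹² = 2.3×10^12, and L = 10·log₁₀(I/I₀).
L = 10·(0.3617 + 12) = 123.62 dB.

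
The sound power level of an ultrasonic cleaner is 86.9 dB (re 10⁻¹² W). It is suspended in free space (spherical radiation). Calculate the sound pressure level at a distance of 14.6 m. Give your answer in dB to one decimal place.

52.6 dB

L_p = L_w − 10·log₁₀(4π·r²) with r = 14.6 m.
4π·r² = 2679 m², 10·log₁₀ of that is 34.279 dB.
L_p = 86.9 − 34.279 = 52.62 dB.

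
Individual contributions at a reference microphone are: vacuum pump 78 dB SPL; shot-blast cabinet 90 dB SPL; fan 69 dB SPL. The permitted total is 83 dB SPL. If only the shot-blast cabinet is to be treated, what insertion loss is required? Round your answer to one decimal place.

8.9 dB

Everything except the shot-blast cabinet sums to 10^(78/10) + 10^(69/10) = 7.104e+07 in linear terms, 78.51 dB SPL.
To meet 83 dB SPL overall, the treated shot-blast cabinet may contribute at most 10^(83/10) − 7.104e+07 = 1.285e+08, i.e. 81.09 dB SPL.
Required insertion loss = 90 − 81.09 = 8.91 dB.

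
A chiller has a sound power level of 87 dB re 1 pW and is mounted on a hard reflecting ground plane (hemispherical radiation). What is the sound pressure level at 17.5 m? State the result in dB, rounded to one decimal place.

54.2 dB

L_p = L_w − 10·log₁₀(2π·r²) with r = 17.5 m.
2π·r² = 1924 m², 10·log₁₀ of that is 32.843 dB.
L_p = 87 − 32.843 = 54.16 dB.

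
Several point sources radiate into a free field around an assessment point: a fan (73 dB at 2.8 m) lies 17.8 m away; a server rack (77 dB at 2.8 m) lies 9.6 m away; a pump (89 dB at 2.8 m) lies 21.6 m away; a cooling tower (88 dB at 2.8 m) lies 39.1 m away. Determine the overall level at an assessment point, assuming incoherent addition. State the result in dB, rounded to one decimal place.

Propagate each source to the receiver with L = L_ref − 20·log₁₀(r/r_ref), then add intensities.
fan: 73 − 20·log₁₀(17.8/2.8) = 73 − 16.07 = 56.93 dB.
server rack: 77 − 20·log₁₀(9.6/2.8) = 77 − 10.70 = 66.30 dB.
pump: 89 − 20·log₁₀(21.6/2.8) = 89 − 17.75 = 71.25 dB.
cooling tower: 88 − 20·log₁₀(39.1/2.8) = 88 − 22.90 = 65.10 dB.
Σ 10^(L/10) = 2.134e+07 → L_total = 10·log₁₀(2.134e+07) = 73.29 dB.

73.3 dB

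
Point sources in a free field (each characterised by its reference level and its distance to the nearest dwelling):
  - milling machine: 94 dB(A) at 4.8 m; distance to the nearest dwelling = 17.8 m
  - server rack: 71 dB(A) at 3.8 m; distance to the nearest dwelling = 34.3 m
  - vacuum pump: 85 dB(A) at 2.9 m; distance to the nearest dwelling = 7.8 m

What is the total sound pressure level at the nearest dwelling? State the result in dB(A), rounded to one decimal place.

Propagate each source to the receiver with L = L_ref − 20·log₁₀(r/r_ref), then add intensities.
milling machine: 94 − 20·log₁₀(17.8/4.8) = 94 − 11.38 = 82.62 dB(A).
server rack: 71 − 20·log₁₀(34.3/3.8) = 71 − 19.11 = 51.89 dB(A).
vacuum pump: 85 − 20·log₁₀(7.8/2.9) = 85 − 8.59 = 76.41 dB(A).
Σ 10^(L/10) = 2.265e+08 → L_total = 10·log₁₀(2.265e+08) = 83.55 dB(A).

83.6 dB(A)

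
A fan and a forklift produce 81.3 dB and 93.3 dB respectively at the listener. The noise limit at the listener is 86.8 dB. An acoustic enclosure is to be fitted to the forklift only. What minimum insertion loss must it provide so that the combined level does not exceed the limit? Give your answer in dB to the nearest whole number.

8 dB

Fixed contribution from the other source: Σ 10^(L/10) = 10^(81.3/10) = 1.349e+08 (81.30 dB).
The limit corresponds to 10^(86.8/10) = 4.786e+08; subtracting the fixed part leaves 3.437e+08 for the forklift, i.e. 85.36 dB.
Required insertion loss = 93.3 − 85.36 = 7.94 dB.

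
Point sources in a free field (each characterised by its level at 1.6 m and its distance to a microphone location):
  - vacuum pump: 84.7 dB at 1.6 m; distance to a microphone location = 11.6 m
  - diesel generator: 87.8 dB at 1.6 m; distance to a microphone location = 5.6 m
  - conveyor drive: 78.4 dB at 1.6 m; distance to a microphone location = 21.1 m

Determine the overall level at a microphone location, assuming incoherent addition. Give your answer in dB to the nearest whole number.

77 dB

First find each source's level at the receiver (point-source: −20·log₁₀(r/r_ref)), then combine on an intensity basis.
vacuum pump: 84.7 − 20·log₁₀(11.6/1.6) = 84.7 − 17.21 = 67.49 dB.
diesel generator: 87.8 − 20·log₁₀(5.6/1.6) = 87.8 − 10.88 = 76.92 dB.
conveyor drive: 78.4 − 20·log₁₀(21.1/1.6) = 78.4 − 22.40 = 56.00 dB.
Σ 10^(L/10) = 5.520e+07 → L_total = 10·log₁₀(5.520e+07) = 77.42 dB.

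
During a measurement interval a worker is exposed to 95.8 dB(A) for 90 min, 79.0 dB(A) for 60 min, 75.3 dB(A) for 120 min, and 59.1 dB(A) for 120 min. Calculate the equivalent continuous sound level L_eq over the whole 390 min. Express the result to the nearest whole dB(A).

90 dB(A)

The energy average is taken in the linear domain: L_eq = 10·log₁₀[(Σ tᵢ·10^(Lᵢ/10))/T], T = 390 min.
Σ tᵢ·10^(Lᵢ/10) = 90·10^(95.8/10) + 60·10^(79.0/10) + 120·10^(75.3/10) + 120·10^(59.1/10) = 3.511e+11.
L_eq = 10·log₁₀(3.511e+11/390) = 89.54 dB(A).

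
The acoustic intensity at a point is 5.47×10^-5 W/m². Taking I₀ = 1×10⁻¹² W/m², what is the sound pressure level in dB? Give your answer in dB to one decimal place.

77.4 dB

Dividing by I₀ shifts the exponent by 12: I/I₀ = 5.47×10^7.
L = 10·(0.7380 + 7) = 77.38 dB.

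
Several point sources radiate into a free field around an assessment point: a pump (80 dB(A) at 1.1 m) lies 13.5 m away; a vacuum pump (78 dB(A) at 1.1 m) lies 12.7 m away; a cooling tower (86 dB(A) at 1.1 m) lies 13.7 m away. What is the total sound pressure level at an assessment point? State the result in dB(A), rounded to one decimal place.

65.7 dB(A)

Propagate each source to the receiver with L = L_ref − 20·log₁₀(r/r_ref), then add intensities.
pump: 80 − 20·log₁₀(13.5/1.1) = 80 − 21.78 = 58.22 dB(A).
vacuum pump: 78 − 20·log₁₀(12.7/1.1) = 78 − 21.25 = 56.75 dB(A).
cooling tower: 86 − 20·log₁₀(13.7/1.1) = 86 − 21.91 = 64.09 dB(A).
Σ 10^(L/10) = 3.704e+06 → L_total = 10·log₁₀(3.704e+06) = 65.69 dB(A).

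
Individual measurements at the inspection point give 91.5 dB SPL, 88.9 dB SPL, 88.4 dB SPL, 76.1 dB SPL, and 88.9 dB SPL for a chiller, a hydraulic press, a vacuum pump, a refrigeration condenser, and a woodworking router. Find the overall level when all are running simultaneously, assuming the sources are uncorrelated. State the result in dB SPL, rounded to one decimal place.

Incoherent sources combine by intensity addition: L_total = 10·log₁₀(Σ 10^(L_i/10)).
Σ 10^(L/10) = 10^(91.5/10) + 10^(88.9/10) + 10^(88.4/10) + 10^(76.1/10) + 10^(88.9/10) = 3.698e+09.
L_total = 10·log₁₀(3.698e+09) = 95.68 dB SPL.

95.7 dB SPL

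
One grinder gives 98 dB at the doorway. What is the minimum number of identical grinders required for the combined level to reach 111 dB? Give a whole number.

20

The shortfall is 111 − 98 = 13.0 dB, and N units add 10·log₁₀ N, so need 10·log₁₀ N ≥ 13.0.
N ≥ 10^(13.0/10) = 19.953, so N = 20.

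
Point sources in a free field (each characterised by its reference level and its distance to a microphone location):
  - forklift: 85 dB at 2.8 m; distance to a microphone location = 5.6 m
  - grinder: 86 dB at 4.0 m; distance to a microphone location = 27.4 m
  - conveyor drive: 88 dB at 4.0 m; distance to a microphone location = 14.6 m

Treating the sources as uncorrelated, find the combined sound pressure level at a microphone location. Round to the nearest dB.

81 dB

Propagate each source to the receiver with L = L_ref − 20·log₁₀(r/r_ref), then add intensities.
forklift: 85 − 20·log₁₀(5.6/2.8) = 85 − 6.02 = 78.98 dB.
grinder: 86 − 20·log₁₀(27.4/4.0) = 86 − 16.71 = 69.29 dB.
conveyor drive: 88 − 20·log₁₀(14.6/4.0) = 88 − 11.25 = 76.75 dB.
Σ 10^(L/10) = 1.349e+08 → L_total = 10·log₁₀(1.349e+08) = 81.30 dB.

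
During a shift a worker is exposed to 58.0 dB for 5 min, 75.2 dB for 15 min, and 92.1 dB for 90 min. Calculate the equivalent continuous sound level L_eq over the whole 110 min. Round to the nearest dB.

91 dB

L_eq = 10·log₁₀[(1/T)·Σ tᵢ·10^(Lᵢ/10)] with T = 110 min.
Σ tᵢ·10^(Lᵢ/10) = 5·10^(58.0/10) + 15·10^(75.2/10) + 90·10^(92.1/10) = 1.465e+11.
L_eq = 10·log₁₀(1.465e+11/110) = 91.24 dB.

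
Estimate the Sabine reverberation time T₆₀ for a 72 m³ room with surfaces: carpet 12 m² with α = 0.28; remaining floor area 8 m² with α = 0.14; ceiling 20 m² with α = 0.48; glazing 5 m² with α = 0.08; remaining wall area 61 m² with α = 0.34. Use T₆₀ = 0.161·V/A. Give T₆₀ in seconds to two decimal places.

0.33 s

A = Σ Sᵢαᵢ = 12·0.28 + 8·0.14 + 20·0.48 + 5·0.08 + 61·0.34 = 35.22 m².
T₆₀ = 0.161 × 72 / 35.22 = 0.329 s.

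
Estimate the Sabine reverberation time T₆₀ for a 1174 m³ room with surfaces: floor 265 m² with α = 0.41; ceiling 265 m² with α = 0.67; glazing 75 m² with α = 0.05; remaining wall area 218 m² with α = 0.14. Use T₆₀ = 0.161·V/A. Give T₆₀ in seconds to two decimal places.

0.59 s

Summing Sᵢαᵢ: 265·0.41 + 265·0.67 + 75·0.05 + 218·0.14 = 320.47 m².
T₆₀ = 0.161 × 1174 / 320.47 = 0.590 s.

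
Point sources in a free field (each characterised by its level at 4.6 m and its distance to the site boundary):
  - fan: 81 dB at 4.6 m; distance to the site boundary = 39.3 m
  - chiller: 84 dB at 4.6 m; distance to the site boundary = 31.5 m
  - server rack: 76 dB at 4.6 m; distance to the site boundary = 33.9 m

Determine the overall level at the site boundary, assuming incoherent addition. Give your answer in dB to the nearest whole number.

Propagate each source to the receiver with L = L_ref − 20·log₁₀(r/r_ref), then add intensities.
fan: 81 − 20·log₁₀(39.3/4.6) = 81 − 18.63 = 62.37 dB.
chiller: 84 − 20·log₁₀(31.5/4.6) = 84 − 16.71 = 67.29 dB.
server rack: 76 − 20·log₁₀(33.9/4.6) = 76 − 17.35 = 58.65 dB.
Σ 10^(L/10) = 7.814e+06 → L_total = 10·log₁₀(7.814e+06) = 68.93 dB.

69 dB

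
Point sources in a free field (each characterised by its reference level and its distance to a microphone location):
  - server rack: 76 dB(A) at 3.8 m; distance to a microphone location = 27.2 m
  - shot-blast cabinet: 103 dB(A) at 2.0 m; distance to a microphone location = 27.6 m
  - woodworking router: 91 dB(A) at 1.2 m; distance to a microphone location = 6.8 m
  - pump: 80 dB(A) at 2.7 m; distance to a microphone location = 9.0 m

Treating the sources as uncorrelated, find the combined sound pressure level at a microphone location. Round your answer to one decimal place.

Propagate each source to the receiver with L = L_ref − 20·log₁₀(r/r_ref), then add intensities.
server rack: 76 − 20·log₁₀(27.2/3.8) = 76 − 17.10 = 58.90 dB(A).
shot-blast cabinet: 103 − 20·log₁₀(27.6/2.0) = 103 − 22.80 = 80.20 dB(A).
woodworking router: 91 − 20·log₁₀(6.8/1.2) = 91 − 15.07 = 75.93 dB(A).
pump: 80 − 20·log₁₀(9.0/2.7) = 80 − 10.46 = 69.54 dB(A).
Σ 10^(L/10) = 1.538e+08 → L_total = 10·log₁₀(1.538e+08) = 81.87 dB(A).

81.9 dB(A)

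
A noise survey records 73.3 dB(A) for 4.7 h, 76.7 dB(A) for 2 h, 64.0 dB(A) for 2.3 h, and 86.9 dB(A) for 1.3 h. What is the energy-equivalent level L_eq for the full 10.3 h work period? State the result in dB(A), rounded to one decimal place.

79.1 dB(A)

Weight each interval's intensity by its duration and average over T = 10.3 h:
Σ tᵢ·10^(Lᵢ/10) = 4.7·10^(73.3/10) + 2·10^(76.7/10) + 2.3·10^(64.0/10) + 1.3·10^(86.9/10) = 8.365e+08.
L_eq = 10·log₁₀(8.365e+08/10.3) = 79.10 dB(A).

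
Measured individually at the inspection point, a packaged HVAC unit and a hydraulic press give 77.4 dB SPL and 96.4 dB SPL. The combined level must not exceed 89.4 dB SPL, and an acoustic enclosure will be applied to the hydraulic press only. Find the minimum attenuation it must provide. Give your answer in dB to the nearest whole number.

The untreated sources together contribute 10^(77.4/10) = 5.495e+07, i.e. 77.40 dB SPL.
To meet 89.4 dB SPL overall, the treated hydraulic press may contribute at most 10^(89.4/10) − 5.495e+07 = 8.160e+08, i.e. 89.12 dB SPL.
So the hydraulic press must be reduced from 96.4 to 89.12 dB SPL: IL = 7.28 dB.

7 dB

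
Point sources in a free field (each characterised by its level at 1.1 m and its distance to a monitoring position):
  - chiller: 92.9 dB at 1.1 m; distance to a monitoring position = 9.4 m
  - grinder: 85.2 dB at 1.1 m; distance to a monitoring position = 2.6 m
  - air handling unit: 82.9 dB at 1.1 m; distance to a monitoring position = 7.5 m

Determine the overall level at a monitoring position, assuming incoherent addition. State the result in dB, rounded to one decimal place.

Propagate each source to the receiver with L = L_ref − 20·log₁₀(r/r_ref), then add intensities.
chiller: 92.9 − 20·log₁₀(9.4/1.1) = 92.9 − 18.63 = 74.27 dB.
grinder: 85.2 − 20·log₁₀(2.6/1.1) = 85.2 − 7.47 = 77.73 dB.
air handling unit: 82.9 − 20·log₁₀(7.5/1.1) = 82.9 − 16.67 = 66.23 dB.
Σ 10^(L/10) = 9.017e+07 → L_total = 10·log₁₀(9.017e+07) = 79.55 dB.

79.6 dB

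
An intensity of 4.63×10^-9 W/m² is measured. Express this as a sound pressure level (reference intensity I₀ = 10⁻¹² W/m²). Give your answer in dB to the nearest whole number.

37 dB

Dividing by I₀ shifts the exponent by 12: I/I₀ = 4.63×10^3.
L = 10·(0.6656 + 3) = 36.66 dB.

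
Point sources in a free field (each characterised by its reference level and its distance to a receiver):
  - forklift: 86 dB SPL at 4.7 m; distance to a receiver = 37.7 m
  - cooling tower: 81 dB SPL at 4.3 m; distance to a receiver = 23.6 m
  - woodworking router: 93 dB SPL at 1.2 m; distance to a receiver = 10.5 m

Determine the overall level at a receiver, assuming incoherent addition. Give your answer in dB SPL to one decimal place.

Propagate each source to the receiver with L = L_ref − 20·log₁₀(r/r_ref), then add intensities.
forklift: 86 − 20·log₁₀(37.7/4.7) = 86 − 18.08 = 67.92 dB SPL.
cooling tower: 81 − 20·log₁₀(23.6/4.3) = 81 − 14.79 = 66.21 dB SPL.
woodworking router: 93 − 20·log₁₀(10.5/1.2) = 93 − 18.84 = 74.16 dB SPL.
Σ 10^(L/10) = 3.643e+07 → L_total = 10·log₁₀(3.643e+07) = 75.61 dB SPL.

75.6 dB SPL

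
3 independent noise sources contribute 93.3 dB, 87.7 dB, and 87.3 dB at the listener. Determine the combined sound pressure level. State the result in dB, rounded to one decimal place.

Incoherent sources combine by intensity addition: L_total = 10·log₁₀(Σ 10^(L_i/10)).
Σ 10^(L/10) = 10^(93.3/10) + 10^(87.7/10) + 10^(87.3/10) = 3.264e+09.
L_total = 10·log₁₀(3.264e+09) = 95.14 dB.

95.1 dB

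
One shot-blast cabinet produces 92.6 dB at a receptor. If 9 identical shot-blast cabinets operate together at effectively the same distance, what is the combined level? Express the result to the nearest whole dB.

102 dB

L_total = L₁ + 10·log₁₀ N for N identical incoherent sources.
L_total = 92.6 + 10·log₁₀(9) = 92.6 + 9.542 = 102.14 dB.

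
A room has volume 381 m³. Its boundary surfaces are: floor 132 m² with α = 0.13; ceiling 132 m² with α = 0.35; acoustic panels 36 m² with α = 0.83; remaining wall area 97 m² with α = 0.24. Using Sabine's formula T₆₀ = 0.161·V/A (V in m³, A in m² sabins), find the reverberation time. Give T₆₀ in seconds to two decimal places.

A = Σ Sᵢαᵢ = 132·0.13 + 132·0.35 + 36·0.83 + 97·0.24 = 116.52 m².
T₆₀ = 0.161·V/A = 0.161·381/116.52 = 0.526 s.

0.53 s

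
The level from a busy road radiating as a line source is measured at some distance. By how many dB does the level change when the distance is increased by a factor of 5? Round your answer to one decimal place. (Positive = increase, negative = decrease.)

Line-source spreading: ΔL = −10·log₁₀(r₂/r₁).
ΔL = −10·log₁₀(5) = -6.99 dB.

-7.0 dB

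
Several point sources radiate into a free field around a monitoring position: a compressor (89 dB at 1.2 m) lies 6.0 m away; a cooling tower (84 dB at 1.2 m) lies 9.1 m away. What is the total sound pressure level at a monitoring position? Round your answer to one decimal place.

Apply inverse-square spreading to bring every level to the receiver, then sum 10^(L/10).
compressor: 89 − 20·log₁₀(6.0/1.2) = 89 − 13.98 = 75.02 dB.
cooling tower: 84 − 20·log₁₀(9.1/1.2) = 84 − 17.60 = 66.40 dB.
Σ 10^(L/10) = 3.614e+07 → L_total = 10·log₁₀(3.614e+07) = 75.58 dB.

75.6 dB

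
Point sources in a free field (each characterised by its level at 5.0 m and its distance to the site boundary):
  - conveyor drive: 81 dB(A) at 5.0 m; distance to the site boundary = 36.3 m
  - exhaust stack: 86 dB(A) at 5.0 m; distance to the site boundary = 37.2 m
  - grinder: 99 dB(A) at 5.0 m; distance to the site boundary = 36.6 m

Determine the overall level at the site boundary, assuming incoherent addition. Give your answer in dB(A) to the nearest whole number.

82 dB(A)

Propagate each source to the receiver with L = L_ref − 20·log₁₀(r/r_ref), then add intensities.
conveyor drive: 81 − 20·log₁₀(36.3/5.0) = 81 − 17.22 = 63.78 dB(A).
exhaust stack: 86 − 20·log₁₀(37.2/5.0) = 86 − 17.43 = 68.57 dB(A).
grinder: 99 − 20·log₁₀(36.6/5.0) = 99 − 17.29 = 81.71 dB(A).
Σ 10^(L/10) = 1.578e+08 → L_total = 10·log₁₀(1.578e+08) = 81.98 dB(A).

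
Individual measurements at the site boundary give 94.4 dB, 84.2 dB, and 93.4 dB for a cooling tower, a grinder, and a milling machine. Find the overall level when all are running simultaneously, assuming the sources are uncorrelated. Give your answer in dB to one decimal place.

97.2 dB

Incoherent sources combine by intensity addition: L_total = 10·log₁₀(Σ 10^(L_i/10)).
Σ 10^(L/10) = 10^(94.4/10) + 10^(84.2/10) + 10^(93.4/10) = 5.205e+09.
L_total = 10·log₁₀(5.205e+09) = 97.16 dB.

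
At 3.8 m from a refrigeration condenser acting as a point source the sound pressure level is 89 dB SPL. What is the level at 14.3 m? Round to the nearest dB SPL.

Spherical spreading from a point source gives a 20·log₁₀(r₂/r₁) drop.
L₂ = 89 − 20·log₁₀(14.3/3.8) = 89 − 11.511 = 77.49 dB SPL.

77 dB SPL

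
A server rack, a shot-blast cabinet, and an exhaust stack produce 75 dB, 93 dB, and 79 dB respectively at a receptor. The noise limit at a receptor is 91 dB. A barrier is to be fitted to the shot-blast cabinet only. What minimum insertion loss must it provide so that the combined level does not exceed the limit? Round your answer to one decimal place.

Everything except the shot-blast cabinet sums to 10^(75/10) + 10^(79/10) = 1.111e+08 in linear terms, 80.46 dB.
The limit corresponds to 10^(91/10) = 1.259e+09; subtracting the fixed part leaves 1.148e+09 for the shot-blast cabinet, i.e. 90.60 dB.
Required insertion loss = 93 − 90.60 = 2.40 dB.

2.4 dB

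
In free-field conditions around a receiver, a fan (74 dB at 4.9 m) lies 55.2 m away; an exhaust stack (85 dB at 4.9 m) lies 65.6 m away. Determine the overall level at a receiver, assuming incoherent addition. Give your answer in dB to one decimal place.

62.9 dB

Apply inverse-square spreading to bring every level to the receiver, then sum 10^(L/10).
fan: 74 − 20·log₁₀(55.2/4.9) = 74 − 21.03 = 52.97 dB.
exhaust stack: 85 − 20·log₁₀(65.6/4.9) = 85 − 22.53 = 62.47 dB.
Σ 10^(L/10) = 1.962e+06 → L_total = 10·log₁₀(1.962e+06) = 62.93 dB.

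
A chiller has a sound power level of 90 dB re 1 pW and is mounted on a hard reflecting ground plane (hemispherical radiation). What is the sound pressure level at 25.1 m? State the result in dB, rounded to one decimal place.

The power spreads over a hemisphere of area 2π·r², so L_p = L_w − 10·log₁₀(2π·r²).
2π·r² = 3958 m², 10·log₁₀ of that is 35.975 dB.
L_p = 90 − 35.975 = 54.02 dB.

54.0 dB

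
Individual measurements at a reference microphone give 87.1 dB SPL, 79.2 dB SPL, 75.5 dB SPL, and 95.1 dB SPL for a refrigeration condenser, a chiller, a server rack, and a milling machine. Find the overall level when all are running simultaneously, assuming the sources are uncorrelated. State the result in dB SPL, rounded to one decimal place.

95.9 dB SPL

Incoherent sources combine by intensity addition: L_total = 10·log₁₀(Σ 10^(L_i/10)).
Σ 10^(L/10) = 10^(87.1/10) + 10^(79.2/10) + 10^(75.5/10) + 10^(95.1/10) = 3.867e+09.
L_total = 10·log₁₀(3.867e+09) = 95.87 dB SPL.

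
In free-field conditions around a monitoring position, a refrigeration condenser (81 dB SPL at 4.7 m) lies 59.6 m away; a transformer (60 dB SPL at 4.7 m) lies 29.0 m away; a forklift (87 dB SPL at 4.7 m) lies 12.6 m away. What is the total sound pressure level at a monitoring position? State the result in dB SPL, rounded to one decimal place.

78.5 dB SPL

Propagate each source to the receiver with L = L_ref − 20·log₁₀(r/r_ref), then add intensities.
refrigeration condenser: 81 − 20·log₁₀(59.6/4.7) = 81 − 22.06 = 58.94 dB SPL.
transformer: 60 − 20·log₁₀(29.0/4.7) = 60 − 15.81 = 44.19 dB SPL.
forklift: 87 − 20·log₁₀(12.6/4.7) = 87 − 8.57 = 78.43 dB SPL.
Σ 10^(L/10) = 7.054e+07 → L_total = 10·log₁₀(7.054e+07) = 78.48 dB SPL.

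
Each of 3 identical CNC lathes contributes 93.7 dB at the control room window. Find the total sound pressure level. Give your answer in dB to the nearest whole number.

N identical incoherent sources raise the level by 10·log₁₀ N.
L_total = 93.7 + 10·log₁₀(3) = 93.7 + 4.771 = 98.47 dB.

98 dB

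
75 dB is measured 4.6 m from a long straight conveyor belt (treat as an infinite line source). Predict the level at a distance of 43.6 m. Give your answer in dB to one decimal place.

For a line source, L₂ = L₁ − 10·log₁₀(r₂/r₁).
L₂ = 75 − 10·log₁₀(43.6/4.6) = 75 − 9.767 = 65.23 dB.

65.2 dB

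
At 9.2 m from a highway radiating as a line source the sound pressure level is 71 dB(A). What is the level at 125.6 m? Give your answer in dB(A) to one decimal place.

Cylindrical spreading from a line source gives a 10·log₁₀(r₂/r₁) drop.
L₂ = 71 − 10·log₁₀(125.6/9.2) = 71 − 11.352 = 59.65 dB(A).

59.6 dB(A)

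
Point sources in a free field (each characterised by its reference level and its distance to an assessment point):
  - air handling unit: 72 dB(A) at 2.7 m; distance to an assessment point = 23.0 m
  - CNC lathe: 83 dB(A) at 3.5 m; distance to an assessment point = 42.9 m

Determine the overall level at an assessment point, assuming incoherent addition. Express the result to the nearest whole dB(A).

62 dB(A)

Apply inverse-square spreading to bring every level to the receiver, then sum 10^(L/10).
air handling unit: 72 − 20·log₁₀(23.0/2.7) = 72 − 18.61 = 53.39 dB(A).
CNC lathe: 83 − 20·log₁₀(42.9/3.5) = 83 − 21.77 = 61.23 dB(A).
Σ 10^(L/10) = 1.546e+06 → L_total = 10·log₁₀(1.546e+06) = 61.89 dB(A).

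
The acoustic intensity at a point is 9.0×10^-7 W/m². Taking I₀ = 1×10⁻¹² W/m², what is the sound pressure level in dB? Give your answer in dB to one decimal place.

59.5 dB

Dividing by I₀ shifts the exponent by 12: I/I₀ = 9.0×10^5.
L = 10·(0.9542 + 5) = 59.54 dB.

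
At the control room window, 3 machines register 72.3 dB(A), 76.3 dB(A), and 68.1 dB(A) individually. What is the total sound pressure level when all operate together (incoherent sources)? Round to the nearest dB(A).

78 dB(A)

Incoherent sources combine by intensity addition: L_total = 10·log₁₀(Σ 10^(L_i/10)).
Σ 10^(L/10) = 10^(72.3/10) + 10^(76.3/10) + 10^(68.1/10) = 6.610e+07.
L_total = 10·log₁₀(6.610e+07) = 78.20 dB(A).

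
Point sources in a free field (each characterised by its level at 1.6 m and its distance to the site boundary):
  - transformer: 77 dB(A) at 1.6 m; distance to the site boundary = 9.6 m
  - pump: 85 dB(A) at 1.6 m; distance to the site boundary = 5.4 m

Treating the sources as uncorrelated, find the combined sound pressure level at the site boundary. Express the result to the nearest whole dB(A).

First find each source's level at the receiver (point-source: −20·log₁₀(r/r_ref)), then combine on an intensity basis.
transformer: 77 − 20·log₁₀(9.6/1.6) = 77 − 15.56 = 61.44 dB(A).
pump: 85 − 20·log₁₀(5.4/1.6) = 85 − 10.57 = 74.43 dB(A).
Σ 10^(L/10) = 2.915e+07 → L_total = 10·log₁₀(2.915e+07) = 74.65 dB(A).

75 dB(A)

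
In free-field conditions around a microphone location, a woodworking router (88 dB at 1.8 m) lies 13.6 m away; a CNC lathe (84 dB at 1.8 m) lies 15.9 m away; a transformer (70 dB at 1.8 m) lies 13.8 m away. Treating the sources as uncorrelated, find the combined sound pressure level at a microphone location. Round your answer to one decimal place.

First find each source's level at the receiver (point-source: −20·log₁₀(r/r_ref)), then combine on an intensity basis.
woodworking router: 88 − 20·log₁₀(13.6/1.8) = 88 − 17.57 = 70.43 dB.
CNC lathe: 84 − 20·log₁₀(15.9/1.8) = 84 − 18.92 = 65.08 dB.
transformer: 70 − 20·log₁₀(13.8/1.8) = 70 − 17.69 = 52.31 dB.
Σ 10^(L/10) = 1.444e+07 → L_total = 10·log₁₀(1.444e+07) = 71.60 dB.

71.6 dB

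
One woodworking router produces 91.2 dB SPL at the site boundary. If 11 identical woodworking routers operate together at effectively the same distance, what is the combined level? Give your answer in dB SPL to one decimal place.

101.6 dB SPL

N identical incoherent sources raise the level by 10·log₁₀ N.
L_total = 91.2 + 10·log₁₀(11) = 91.2 + 10.414 = 101.61 dB SPL.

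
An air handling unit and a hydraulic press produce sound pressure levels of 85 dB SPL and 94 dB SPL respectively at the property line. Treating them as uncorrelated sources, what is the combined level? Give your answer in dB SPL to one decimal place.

For uncorrelated sources the intensities add, so convert each level to linear form, sum, and take 10·log₁₀ of the total.
Σ 10^(L/10) = 10^(85/10) + 10^(94/10) = 2.828e+09.
L_total = 10·log₁₀(2.828e+09) = 94.51 dB SPL.

94.5 dB SPL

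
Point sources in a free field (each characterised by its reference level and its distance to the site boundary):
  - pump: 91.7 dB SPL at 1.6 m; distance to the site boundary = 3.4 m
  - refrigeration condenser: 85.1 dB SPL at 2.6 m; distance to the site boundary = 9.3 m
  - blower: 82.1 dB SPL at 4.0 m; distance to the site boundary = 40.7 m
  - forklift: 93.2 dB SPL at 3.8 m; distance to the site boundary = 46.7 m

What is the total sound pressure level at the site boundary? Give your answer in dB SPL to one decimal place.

Apply inverse-square spreading to bring every level to the receiver, then sum 10^(L/10).
pump: 91.7 − 20·log₁₀(3.4/1.6) = 91.7 − 6.55 = 85.15 dB SPL.
refrigeration condenser: 85.1 − 20·log₁₀(9.3/2.6) = 85.1 − 11.07 = 74.03 dB SPL.
blower: 82.1 − 20·log₁₀(40.7/4.0) = 82.1 − 20.15 = 61.95 dB SPL.
forklift: 93.2 − 20·log₁₀(46.7/3.8) = 93.2 − 21.79 = 71.41 dB SPL.
Σ 10^(L/10) = 3.682e+08 → L_total = 10·log₁₀(3.682e+08) = 85.66 dB SPL.

85.7 dB SPL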